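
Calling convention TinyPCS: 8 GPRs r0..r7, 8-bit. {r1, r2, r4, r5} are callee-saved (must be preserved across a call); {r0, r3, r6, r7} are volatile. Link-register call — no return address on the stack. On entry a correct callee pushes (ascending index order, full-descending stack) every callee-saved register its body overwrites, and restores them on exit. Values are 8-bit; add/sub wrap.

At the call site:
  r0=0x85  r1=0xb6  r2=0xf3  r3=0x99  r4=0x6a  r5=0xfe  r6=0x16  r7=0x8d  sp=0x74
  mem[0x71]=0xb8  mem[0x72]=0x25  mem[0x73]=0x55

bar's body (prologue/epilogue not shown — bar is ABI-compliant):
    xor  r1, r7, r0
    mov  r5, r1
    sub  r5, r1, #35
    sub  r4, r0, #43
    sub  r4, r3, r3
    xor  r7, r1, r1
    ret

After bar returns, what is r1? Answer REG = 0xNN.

prologue: push r1 → mem[0x73]=0xb6, sp=0x73
prologue: push r4 → mem[0x72]=0x6a, sp=0x72
prologue: push r5 → mem[0x71]=0xfe, sp=0x71
body[0] xor  r1, r7, r0 → r1=0x08
body[1] mov  r5, r1 → r5=0x08
body[2] sub  r5, r1, #35 → r5=0xe5
body[3] sub  r4, r0, #43 → r4=0x5a
body[4] sub  r4, r3, r3 → r4=0x00
body[5] xor  r7, r1, r1 → r7=0x00
epilogue: pop r5=0xfe, sp=0x72
epilogue: pop r4=0x6a, sp=0x73
epilogue: pop r1=0xb6, sp=0x74
r1 is callee-saved → restored

REG = 0xb6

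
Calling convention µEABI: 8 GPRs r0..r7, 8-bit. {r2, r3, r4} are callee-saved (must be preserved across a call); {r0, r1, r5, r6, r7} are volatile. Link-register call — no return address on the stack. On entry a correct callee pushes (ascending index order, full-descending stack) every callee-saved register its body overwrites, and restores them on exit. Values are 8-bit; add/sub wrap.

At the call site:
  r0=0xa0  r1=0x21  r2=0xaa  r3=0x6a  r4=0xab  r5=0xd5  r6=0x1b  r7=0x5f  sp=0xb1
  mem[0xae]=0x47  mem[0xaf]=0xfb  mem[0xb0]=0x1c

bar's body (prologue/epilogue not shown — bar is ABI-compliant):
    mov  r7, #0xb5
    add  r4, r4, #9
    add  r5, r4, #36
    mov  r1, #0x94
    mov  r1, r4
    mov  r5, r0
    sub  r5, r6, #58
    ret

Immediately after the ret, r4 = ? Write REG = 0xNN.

prologue: push r4 → mem[0xb0]=0xab, sp=0xb0
body[0] mov  r7, #0xb5 → r7=0xb5
body[1] add  r4, r4, #9 → r4=0xb4
body[2] add  r5, r4, #36 → r5=0xd8
body[3] mov  r1, #0x94 → r1=0x94
body[4] mov  r1, r4 → r1=0xb4
body[5] mov  r5, r0 → r5=0xa0
body[6] sub  r5, r6, #58 → r5=0xe1
epilogue: pop r4=0xab, sp=0xb1
r4 is callee-saved → restored

REG = 0xab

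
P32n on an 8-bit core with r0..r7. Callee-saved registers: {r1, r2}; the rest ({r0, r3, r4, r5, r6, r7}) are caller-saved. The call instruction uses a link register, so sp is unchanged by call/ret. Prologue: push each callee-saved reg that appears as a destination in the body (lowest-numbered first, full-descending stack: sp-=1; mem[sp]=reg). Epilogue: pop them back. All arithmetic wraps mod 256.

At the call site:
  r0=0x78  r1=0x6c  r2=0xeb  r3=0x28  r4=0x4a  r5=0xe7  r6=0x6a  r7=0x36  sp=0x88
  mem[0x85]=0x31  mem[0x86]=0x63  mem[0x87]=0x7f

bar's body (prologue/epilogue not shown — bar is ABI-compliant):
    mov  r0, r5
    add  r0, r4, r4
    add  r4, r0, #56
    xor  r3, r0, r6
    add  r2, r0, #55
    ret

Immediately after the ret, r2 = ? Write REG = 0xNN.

prologue: push r2 → mem[0x87]=0xeb, sp=0x87
body[0] mov  r0, r5 → r0=0xe7
body[1] add  r0, r4, r4 → r0=0x94
body[2] add  r4, r0, #56 → r4=0xcc
body[3] xor  r3, r0, r6 → r3=0xfe
body[4] add  r2, r0, #55 → r2=0xcb
epilogue: pop r2=0xeb, sp=0x88
r2 is callee-saved → restored

REG = 0xeb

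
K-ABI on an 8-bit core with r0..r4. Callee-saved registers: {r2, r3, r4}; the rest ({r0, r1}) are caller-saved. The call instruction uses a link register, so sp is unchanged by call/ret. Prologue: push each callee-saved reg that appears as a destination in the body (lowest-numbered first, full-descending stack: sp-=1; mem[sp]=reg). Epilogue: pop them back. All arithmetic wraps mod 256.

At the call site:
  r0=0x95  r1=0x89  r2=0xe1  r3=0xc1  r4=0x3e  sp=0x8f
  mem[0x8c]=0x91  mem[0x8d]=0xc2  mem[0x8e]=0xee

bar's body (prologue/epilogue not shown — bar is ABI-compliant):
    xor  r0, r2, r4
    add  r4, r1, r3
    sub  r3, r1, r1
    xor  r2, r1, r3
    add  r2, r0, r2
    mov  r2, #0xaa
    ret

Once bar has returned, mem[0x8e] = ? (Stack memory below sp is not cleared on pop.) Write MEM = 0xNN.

MEM = 0xe1

prologue: push r2 -> mem[0x8e]=0xe1, sp=0x8e
prologue: push r3 -> mem[0x8d]=0xc1, sp=0x8d
prologue: push r4 -> mem[0x8c]=0x3e, sp=0x8c
body[0] xor  r0, r2, r4 -> r0=0xdf
body[1] add  r4, r1, r3 -> r4=0x4a
body[2] sub  r3, r1, r1 -> r3=0x00
body[3] xor  r2, r1, r3 -> r2=0x89
body[4] add  r2, r0, r2 -> r2=0x68
body[5] mov  r2, #0xaa -> r2=0xaa
epilogue: pop r4=0x3e, sp=0x8d
epilogue: pop r3=0xc1, sp=0x8e
epilogue: pop r2=0xe1, sp=0x8f
prologue pushed ['r2', 'r3', 'r4'] at ['0x8e', '0x8d', '0x8c']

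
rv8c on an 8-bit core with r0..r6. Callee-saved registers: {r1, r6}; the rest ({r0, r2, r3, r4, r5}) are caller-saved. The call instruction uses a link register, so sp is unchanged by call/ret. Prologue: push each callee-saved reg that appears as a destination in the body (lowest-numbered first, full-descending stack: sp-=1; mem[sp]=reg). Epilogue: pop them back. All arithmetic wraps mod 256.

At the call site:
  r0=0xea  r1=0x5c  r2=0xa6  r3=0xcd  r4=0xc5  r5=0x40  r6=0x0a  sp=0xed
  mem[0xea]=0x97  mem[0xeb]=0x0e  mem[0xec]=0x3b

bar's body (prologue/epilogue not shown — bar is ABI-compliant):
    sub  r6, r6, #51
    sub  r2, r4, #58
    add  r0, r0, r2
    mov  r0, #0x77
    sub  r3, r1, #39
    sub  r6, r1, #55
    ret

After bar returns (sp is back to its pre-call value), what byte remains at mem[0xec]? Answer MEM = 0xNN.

prologue: push r6 -> mem[0xec]=0x0a, sp=0xec
body[0] sub  r6, r6, #51 -> r6=0xd7
body[1] sub  r2, r4, #58 -> r2=0x8b
body[2] add  r0, r0, r2 -> r0=0x75
body[3] mov  r0, #0x77 -> r0=0x77
body[4] sub  r3, r1, #39 -> r3=0x35
body[5] sub  r6, r1, #55 -> r6=0x25
epilogue: pop r6=0x0a, sp=0xed
prologue pushed ['r6'] at ['0xec']

MEM = 0x0a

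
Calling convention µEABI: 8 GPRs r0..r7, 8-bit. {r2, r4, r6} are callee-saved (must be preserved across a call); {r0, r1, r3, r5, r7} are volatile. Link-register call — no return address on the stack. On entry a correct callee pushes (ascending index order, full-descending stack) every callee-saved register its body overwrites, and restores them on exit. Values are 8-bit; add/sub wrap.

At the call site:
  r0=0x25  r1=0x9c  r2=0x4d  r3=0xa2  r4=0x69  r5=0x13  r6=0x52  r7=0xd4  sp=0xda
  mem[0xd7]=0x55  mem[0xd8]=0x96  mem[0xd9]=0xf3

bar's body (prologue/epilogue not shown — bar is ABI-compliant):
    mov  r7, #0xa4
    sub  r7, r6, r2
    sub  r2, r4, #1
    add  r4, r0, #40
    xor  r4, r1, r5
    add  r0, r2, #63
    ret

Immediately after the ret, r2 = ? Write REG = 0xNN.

prologue: push r2 -> mem[0xd9]=0x4d, sp=0xd9
prologue: push r4 -> mem[0xd8]=0x69, sp=0xd8
body[0] mov  r7, #0xa4 -> r7=0xa4
body[1] sub  r7, r6, r2 -> r7=0x05
body[2] sub  r2, r4, #1 -> r2=0x68
body[3] add  r4, r0, #40 -> r4=0x4d
body[4] xor  r4, r1, r5 -> r4=0x8f
body[5] add  r0, r2, #63 -> r0=0xa7
epilogue: pop r4=0x69, sp=0xd9
epilogue: pop r2=0x4d, sp=0xda
r2 is callee-saved -> restored

REG = 0x4d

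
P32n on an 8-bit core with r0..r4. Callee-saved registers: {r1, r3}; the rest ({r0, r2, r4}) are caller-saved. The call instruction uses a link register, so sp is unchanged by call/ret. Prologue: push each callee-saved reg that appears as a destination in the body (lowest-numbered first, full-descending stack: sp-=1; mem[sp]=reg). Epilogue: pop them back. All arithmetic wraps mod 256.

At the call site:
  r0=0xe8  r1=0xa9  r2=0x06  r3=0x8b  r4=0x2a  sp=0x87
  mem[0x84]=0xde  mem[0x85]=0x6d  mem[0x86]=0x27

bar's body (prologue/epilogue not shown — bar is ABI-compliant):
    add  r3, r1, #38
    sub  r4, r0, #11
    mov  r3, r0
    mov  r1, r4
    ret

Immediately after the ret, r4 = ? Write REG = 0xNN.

REG = 0xdd

prologue: push r1 -> mem[0x86]=0xa9, sp=0x86
prologue: push r3 -> mem[0x85]=0x8b, sp=0x85
body[0] add  r3, r1, #38 -> r3=0xcf
body[1] sub  r4, r0, #11 -> r4=0xdd
body[2] mov  r3, r0 -> r3=0xe8
body[3] mov  r1, r4 -> r1=0xdd
epilogue: pop r3=0x8b, sp=0x86
epilogue: pop r1=0xa9, sp=0x87
r4 is caller-saved -> body value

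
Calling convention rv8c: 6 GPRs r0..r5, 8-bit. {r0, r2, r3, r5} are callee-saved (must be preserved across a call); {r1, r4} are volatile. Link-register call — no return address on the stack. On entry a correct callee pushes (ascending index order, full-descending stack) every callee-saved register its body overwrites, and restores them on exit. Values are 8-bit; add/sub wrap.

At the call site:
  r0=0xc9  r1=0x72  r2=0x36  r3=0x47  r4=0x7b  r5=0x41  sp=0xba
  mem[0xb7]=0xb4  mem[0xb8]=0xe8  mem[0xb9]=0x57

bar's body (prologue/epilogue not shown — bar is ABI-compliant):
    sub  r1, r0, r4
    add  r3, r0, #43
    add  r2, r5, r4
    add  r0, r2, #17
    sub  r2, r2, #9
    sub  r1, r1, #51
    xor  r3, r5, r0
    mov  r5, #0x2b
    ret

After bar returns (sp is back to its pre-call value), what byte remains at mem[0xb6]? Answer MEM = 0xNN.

prologue: push r0 -> mem[0xb9]=0xc9, sp=0xb9
prologue: push r2 -> mem[0xb8]=0x36, sp=0xb8
prologue: push r3 -> mem[0xb7]=0x47, sp=0xb7
prologue: push r5 -> mem[0xb6]=0x41, sp=0xb6
body[0] sub  r1, r0, r4 -> r1=0x4e
body[1] add  r3, r0, #43 -> r3=0xf4
body[2] add  r2, r5, r4 -> r2=0xbc
body[3] add  r0, r2, #17 -> r0=0xcd
body[4] sub  r2, r2, #9 -> r2=0xb3
body[5] sub  r1, r1, #51 -> r1=0x1b
body[6] xor  r3, r5, r0 -> r3=0x8c
body[7] mov  r5, #0x2b -> r5=0x2b
epilogue: pop r5=0x41, sp=0xb7
epilogue: pop r3=0x47, sp=0xb8
epilogue: pop r2=0x36, sp=0xb9
epilogue: pop r0=0xc9, sp=0xba
prologue pushed ['r0', 'r2', 'r3', 'r5'] at ['0xb9', '0xb8', '0xb7', '0xb6']

MEM = 0x41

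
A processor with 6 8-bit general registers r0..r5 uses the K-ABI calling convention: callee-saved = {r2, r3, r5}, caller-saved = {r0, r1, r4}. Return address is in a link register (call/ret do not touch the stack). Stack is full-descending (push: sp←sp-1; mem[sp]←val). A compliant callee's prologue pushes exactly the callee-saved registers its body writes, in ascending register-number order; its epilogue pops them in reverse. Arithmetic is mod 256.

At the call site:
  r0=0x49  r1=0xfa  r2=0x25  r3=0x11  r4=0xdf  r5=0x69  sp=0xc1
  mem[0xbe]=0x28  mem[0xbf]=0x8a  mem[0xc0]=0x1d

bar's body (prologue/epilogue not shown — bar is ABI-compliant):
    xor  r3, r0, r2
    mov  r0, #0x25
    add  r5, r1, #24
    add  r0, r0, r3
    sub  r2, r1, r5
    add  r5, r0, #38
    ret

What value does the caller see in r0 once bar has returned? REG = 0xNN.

prologue: push r2 -> mem[0xc0]=0x25, sp=0xc0
prologue: push r3 -> mem[0xbf]=0x11, sp=0xbf
prologue: push r5 -> mem[0xbe]=0x69, sp=0xbe
body[0] xor  r3, r0, r2 -> r3=0x6c
body[1] mov  r0, #0x25 -> r0=0x25
body[2] add  r5, r1, #24 -> r5=0x12
body[3] add  r0, r0, r3 -> r0=0x91
body[4] sub  r2, r1, r5 -> r2=0xe8
body[5] add  r5, r0, #38 -> r5=0xb7
epilogue: pop r5=0x69, sp=0xbf
epilogue: pop r3=0x11, sp=0xc0
epilogue: pop r2=0x25, sp=0xc1
r0 is caller-saved -> body value

REG = 0x91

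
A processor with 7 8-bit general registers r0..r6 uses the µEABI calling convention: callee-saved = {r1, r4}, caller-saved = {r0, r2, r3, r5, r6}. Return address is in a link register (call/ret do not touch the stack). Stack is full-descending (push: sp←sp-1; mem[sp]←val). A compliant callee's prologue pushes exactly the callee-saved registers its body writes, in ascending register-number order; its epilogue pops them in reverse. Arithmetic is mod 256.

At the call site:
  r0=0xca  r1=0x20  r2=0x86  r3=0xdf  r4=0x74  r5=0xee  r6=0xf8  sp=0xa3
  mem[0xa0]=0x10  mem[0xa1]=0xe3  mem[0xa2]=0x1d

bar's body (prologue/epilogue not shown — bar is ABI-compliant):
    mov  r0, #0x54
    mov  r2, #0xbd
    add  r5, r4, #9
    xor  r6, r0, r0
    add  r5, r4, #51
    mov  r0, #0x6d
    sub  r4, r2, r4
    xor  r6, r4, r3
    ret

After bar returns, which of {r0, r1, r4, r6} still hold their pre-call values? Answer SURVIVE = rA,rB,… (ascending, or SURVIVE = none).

SURVIVE = r1,r4

prologue: push r4 → mem[0xa2]=0x74, sp=0xa2
body[0] mov  r0, #0x54 → r0=0x54
body[1] mov  r2, #0xbd → r2=0xbd
body[2] add  r5, r4, #9 → r5=0x7d
body[3] xor  r6, r0, r0 → r6=0x00
body[4] add  r5, r4, #51 → r5=0xa7
body[5] mov  r0, #0x6d → r0=0x6d
body[6] sub  r4, r2, r4 → r4=0x49
body[7] xor  r6, r4, r3 → r6=0x96
epilogue: pop r4=0x74, sp=0xa3
r0: caller-saved, written=True
r1: callee-saved, written=False
r4: callee-saved, written=True
r6: caller-saved, written=True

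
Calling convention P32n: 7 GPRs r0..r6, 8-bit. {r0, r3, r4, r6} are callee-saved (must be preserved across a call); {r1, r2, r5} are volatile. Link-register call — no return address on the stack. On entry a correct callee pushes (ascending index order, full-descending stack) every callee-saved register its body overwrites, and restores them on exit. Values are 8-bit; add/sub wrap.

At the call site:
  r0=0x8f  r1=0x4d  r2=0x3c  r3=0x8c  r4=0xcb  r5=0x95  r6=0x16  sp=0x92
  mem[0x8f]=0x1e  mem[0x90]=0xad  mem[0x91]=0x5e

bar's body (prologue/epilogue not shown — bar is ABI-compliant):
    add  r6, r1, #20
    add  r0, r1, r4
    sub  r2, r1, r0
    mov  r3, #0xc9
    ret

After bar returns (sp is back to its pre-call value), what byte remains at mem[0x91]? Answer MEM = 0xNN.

MEM = 0x8f

prologue: push r0 → mem[0x91]=0x8f, sp=0x91
prologue: push r3 → mem[0x90]=0x8c, sp=0x90
prologue: push r6 → mem[0x8f]=0x16, sp=0x8f
body[0] add  r6, r1, #20 → r6=0x61
body[1] add  r0, r1, r4 → r0=0x18
body[2] sub  r2, r1, r0 → r2=0x35
body[3] mov  r3, #0xc9 → r3=0xc9
epilogue: pop r6=0x16, sp=0x90
epilogue: pop r3=0x8c, sp=0x91
epilogue: pop r0=0x8f, sp=0x92
prologue pushed ['r0', 'r3', 'r6'] at ['0x91', '0x90', '0x8f']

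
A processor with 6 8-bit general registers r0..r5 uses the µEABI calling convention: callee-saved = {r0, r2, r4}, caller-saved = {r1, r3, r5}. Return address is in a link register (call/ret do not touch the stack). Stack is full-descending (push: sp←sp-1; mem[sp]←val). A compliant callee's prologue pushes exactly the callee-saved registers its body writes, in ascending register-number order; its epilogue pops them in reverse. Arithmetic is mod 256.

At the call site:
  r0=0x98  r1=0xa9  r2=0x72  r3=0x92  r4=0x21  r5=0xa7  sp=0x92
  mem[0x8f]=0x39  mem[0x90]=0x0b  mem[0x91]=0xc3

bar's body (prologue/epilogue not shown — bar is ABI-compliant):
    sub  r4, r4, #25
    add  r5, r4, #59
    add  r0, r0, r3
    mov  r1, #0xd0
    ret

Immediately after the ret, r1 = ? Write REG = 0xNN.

prologue: push r0 → mem[0x91]=0x98, sp=0x91
prologue: push r4 → mem[0x90]=0x21, sp=0x90
body[0] sub  r4, r4, #25 → r4=0x08
body[1] add  r5, r4, #59 → r5=0x43
body[2] add  r0, r0, r3 → r0=0x2a
body[3] mov  r1, #0xd0 → r1=0xd0
epilogue: pop r4=0x21, sp=0x91
epilogue: pop r0=0x98, sp=0x92
r1 is caller-saved → body value

REG = 0xd0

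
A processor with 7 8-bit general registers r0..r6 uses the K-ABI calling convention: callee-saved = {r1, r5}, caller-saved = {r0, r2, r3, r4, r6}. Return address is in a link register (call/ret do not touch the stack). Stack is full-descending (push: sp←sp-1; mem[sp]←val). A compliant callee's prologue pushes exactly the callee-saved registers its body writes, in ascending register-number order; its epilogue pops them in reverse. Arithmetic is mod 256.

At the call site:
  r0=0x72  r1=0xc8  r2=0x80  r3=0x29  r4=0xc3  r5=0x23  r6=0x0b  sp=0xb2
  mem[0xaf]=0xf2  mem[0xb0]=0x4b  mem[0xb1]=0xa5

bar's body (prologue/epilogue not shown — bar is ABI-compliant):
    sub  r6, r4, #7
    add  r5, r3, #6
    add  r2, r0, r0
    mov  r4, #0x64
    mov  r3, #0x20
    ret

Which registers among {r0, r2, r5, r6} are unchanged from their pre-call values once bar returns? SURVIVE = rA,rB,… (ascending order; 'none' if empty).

SURVIVE = r0,r5

prologue: push r5 → mem[0xb1]=0x23, sp=0xb1
body[0] sub  r6, r4, #7 → r6=0xbc
body[1] add  r5, r3, #6 → r5=0x2f
body[2] add  r2, r0, r0 → r2=0xe4
body[3] mov  r4, #0x64 → r4=0x64
body[4] mov  r3, #0x20 → r3=0x20
epilogue: pop r5=0x23, sp=0xb2
r0: caller-saved, written=False
r2: caller-saved, written=True
r5: callee-saved, written=True
r6: caller-saved, written=True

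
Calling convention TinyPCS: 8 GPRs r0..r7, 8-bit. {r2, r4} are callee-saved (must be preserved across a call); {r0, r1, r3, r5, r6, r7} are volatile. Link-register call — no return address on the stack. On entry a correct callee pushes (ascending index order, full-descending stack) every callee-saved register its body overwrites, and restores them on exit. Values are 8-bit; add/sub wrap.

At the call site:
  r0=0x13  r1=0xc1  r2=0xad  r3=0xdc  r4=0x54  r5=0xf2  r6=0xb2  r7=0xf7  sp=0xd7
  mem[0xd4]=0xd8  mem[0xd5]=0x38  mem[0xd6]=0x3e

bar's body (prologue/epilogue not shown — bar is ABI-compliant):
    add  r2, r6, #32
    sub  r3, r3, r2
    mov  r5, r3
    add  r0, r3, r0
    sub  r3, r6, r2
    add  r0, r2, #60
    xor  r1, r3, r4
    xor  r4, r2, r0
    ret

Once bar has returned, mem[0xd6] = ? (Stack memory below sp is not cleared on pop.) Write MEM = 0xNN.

prologue: push r2 -> mem[0xd6]=0xad, sp=0xd6
prologue: push r4 -> mem[0xd5]=0x54, sp=0xd5
body[0] add  r2, r6, #32 -> r2=0xd2
body[1] sub  r3, r3, r2 -> r3=0x0a
body[2] mov  r5, r3 -> r5=0x0a
body[3] add  r0, r3, r0 -> r0=0x1d
body[4] sub  r3, r6, r2 -> r3=0xe0
body[5] add  r0, r2, #60 -> r0=0x0e
body[6] xor  r1, r3, r4 -> r1=0xb4
body[7] xor  r4, r2, r0 -> r4=0xdc
epilogue: pop r4=0x54, sp=0xd6
epilogue: pop r2=0xad, sp=0xd7
prologue pushed ['r2', 'r4'] at ['0xd6', '0xd5']

MEM = 0xad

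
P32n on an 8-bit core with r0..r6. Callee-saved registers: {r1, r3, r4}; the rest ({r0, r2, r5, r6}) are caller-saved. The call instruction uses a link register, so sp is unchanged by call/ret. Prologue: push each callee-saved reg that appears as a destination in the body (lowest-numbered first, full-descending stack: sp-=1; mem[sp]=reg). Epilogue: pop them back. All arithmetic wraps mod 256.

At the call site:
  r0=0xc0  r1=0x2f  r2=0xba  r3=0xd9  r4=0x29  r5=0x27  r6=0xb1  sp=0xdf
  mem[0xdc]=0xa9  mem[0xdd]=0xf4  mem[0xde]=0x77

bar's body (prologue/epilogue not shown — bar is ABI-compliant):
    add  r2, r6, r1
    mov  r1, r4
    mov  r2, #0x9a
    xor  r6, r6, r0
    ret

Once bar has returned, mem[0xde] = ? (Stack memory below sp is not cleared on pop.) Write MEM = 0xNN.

prologue: push r1 -> mem[0xde]=0x2f, sp=0xde
body[0] add  r2, r6, r1 -> r2=0xe0
body[1] mov  r1, r4 -> r1=0x29
body[2] mov  r2, #0x9a -> r2=0x9a
body[3] xor  r6, r6, r0 -> r6=0x71
epilogue: pop r1=0x2f, sp=0xdf
prologue pushed ['r1'] at ['0xde']

MEM = 0x2f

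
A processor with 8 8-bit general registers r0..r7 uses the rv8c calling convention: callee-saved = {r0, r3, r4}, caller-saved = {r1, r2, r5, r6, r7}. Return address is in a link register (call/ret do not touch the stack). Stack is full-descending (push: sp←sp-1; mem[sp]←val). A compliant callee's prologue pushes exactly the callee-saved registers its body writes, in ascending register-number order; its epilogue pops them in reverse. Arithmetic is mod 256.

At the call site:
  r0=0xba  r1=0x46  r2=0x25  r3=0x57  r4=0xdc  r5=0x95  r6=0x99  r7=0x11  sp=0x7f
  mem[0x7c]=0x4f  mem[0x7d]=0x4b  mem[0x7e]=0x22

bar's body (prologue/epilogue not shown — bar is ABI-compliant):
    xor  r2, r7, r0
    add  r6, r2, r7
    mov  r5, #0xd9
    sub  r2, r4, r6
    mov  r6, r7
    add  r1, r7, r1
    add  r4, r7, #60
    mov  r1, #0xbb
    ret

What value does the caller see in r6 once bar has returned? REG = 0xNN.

prologue: push r4 -> mem[0x7e]=0xdc, sp=0x7e
body[0] xor  r2, r7, r0 -> r2=0xab
body[1] add  r6, r2, r7 -> r6=0xbc
body[2] mov  r5, #0xd9 -> r5=0xd9
body[3] sub  r2, r4, r6 -> r2=0x20
body[4] mov  r6, r7 -> r6=0x11
body[5] add  r1, r7, r1 -> r1=0x57
body[6] add  r4, r7, #60 -> r4=0x4d
body[7] mov  r1, #0xbb -> r1=0xbb
epilogue: pop r4=0xdc, sp=0x7f
r6 is caller-saved -> body value

REG = 0x11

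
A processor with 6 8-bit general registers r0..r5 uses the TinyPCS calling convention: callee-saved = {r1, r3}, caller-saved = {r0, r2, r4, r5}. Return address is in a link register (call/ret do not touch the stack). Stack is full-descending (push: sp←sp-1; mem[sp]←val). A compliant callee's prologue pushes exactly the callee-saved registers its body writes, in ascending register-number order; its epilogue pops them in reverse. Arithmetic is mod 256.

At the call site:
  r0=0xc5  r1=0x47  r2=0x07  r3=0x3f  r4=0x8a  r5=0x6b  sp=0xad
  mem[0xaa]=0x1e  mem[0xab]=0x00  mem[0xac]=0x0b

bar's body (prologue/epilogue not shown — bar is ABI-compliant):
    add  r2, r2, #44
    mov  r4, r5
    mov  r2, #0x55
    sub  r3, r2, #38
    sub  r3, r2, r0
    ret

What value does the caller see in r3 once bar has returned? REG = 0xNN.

REG = 0x3f

prologue: push r3 -> mem[0xac]=0x3f, sp=0xac
body[0] add  r2, r2, #44 -> r2=0x33
body[1] mov  r4, r5 -> r4=0x6b
body[2] mov  r2, #0x55 -> r2=0x55
body[3] sub  r3, r2, #38 -> r3=0x2f
body[4] sub  r3, r2, r0 -> r3=0x90
epilogue: pop r3=0x3f, sp=0xad
r3 is callee-saved -> restored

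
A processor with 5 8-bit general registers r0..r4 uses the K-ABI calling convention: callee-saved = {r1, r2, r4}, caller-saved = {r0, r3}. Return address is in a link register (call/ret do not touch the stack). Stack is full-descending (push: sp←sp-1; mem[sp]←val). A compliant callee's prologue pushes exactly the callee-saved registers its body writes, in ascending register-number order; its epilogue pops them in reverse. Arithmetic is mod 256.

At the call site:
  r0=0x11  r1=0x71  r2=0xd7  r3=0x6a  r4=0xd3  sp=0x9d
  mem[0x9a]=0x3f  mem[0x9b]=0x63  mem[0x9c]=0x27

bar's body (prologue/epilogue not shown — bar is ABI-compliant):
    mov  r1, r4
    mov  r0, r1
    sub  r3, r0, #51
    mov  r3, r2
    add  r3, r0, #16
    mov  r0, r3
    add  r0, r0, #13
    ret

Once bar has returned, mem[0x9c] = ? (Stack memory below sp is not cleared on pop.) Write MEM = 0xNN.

MEM = 0x71

prologue: push r1 -> mem[0x9c]=0x71, sp=0x9c
body[0] mov  r1, r4 -> r1=0xd3
body[1] mov  r0, r1 -> r0=0xd3
body[2] sub  r3, r0, #51 -> r3=0xa0
body[3] mov  r3, r2 -> r3=0xd7
body[4] add  r3, r0, #16 -> r3=0xe3
body[5] mov  r0, r3 -> r0=0xe3
body[6] add  r0, r0, #13 -> r0=0xf0
epilogue: pop r1=0x71, sp=0x9d
prologue pushed ['r1'] at ['0x9c']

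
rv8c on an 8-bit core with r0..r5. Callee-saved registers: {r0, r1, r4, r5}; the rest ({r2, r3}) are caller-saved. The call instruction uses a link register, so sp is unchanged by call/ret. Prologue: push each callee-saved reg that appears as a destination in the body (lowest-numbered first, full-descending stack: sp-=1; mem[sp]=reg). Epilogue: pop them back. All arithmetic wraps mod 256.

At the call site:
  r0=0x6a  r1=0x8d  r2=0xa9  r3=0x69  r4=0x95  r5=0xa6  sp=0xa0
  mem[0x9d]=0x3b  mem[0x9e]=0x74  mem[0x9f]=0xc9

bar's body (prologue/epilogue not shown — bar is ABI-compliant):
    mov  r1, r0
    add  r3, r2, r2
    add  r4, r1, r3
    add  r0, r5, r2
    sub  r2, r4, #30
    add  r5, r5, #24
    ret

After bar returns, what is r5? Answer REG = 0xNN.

REG = 0xa6

prologue: push r0 → mem[0x9f]=0x6a, sp=0x9f
prologue: push r1 → mem[0x9e]=0x8d, sp=0x9e
prologue: push r4 → mem[0x9d]=0x95, sp=0x9d
prologue: push r5 → mem[0x9c]=0xa6, sp=0x9c
body[0] mov  r1, r0 → r1=0x6a
body[1] add  r3, r2, r2 → r3=0x52
body[2] add  r4, r1, r3 → r4=0xbc
body[3] add  r0, r5, r2 → r0=0x4f
body[4] sub  r2, r4, #30 → r2=0x9e
body[5] add  r5, r5, #24 → r5=0xbe
epilogue: pop r5=0xa6, sp=0x9d
epilogue: pop r4=0x95, sp=0x9e
epilogue: pop r1=0x8d, sp=0x9f
epilogue: pop r0=0x6a, sp=0xa0
r5 is callee-saved → restored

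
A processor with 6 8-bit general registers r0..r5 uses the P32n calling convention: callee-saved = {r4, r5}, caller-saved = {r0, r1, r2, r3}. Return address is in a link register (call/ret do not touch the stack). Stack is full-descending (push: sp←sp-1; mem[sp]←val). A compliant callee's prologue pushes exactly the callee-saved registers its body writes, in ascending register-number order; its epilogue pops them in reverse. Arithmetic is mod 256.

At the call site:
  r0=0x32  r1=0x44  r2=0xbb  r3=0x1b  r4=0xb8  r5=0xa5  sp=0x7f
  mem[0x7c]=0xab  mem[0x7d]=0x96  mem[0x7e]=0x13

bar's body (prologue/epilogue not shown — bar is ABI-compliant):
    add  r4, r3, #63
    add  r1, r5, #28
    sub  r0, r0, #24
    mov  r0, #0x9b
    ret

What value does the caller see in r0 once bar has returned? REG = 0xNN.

prologue: push r4 -> mem[0x7e]=0xb8, sp=0x7e
body[0] add  r4, r3, #63 -> r4=0x5a
body[1] add  r1, r5, #28 -> r1=0xc1
body[2] sub  r0, r0, #24 -> r0=0x1a
body[3] mov  r0, #0x9b -> r0=0x9b
epilogue: pop r4=0xb8, sp=0x7f
r0 is caller-saved -> body value

REG = 0x9b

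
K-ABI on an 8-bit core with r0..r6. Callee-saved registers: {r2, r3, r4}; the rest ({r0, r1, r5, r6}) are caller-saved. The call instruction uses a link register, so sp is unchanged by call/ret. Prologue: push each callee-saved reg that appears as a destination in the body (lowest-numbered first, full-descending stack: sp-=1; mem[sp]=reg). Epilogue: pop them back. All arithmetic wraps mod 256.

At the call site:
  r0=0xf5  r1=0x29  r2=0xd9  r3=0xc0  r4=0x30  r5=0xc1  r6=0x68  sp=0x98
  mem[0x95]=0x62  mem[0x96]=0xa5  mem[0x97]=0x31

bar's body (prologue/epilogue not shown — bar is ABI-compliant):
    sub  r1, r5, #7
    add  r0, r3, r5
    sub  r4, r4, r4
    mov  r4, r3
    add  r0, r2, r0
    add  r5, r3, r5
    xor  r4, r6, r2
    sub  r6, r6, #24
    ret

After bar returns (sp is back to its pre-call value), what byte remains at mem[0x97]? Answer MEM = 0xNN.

prologue: push r4 -> mem[0x97]=0x30, sp=0x97
body[0] sub  r1, r5, #7 -> r1=0xba
body[1] add  r0, r3, r5 -> r0=0x81
body[2] sub  r4, r4, r4 -> r4=0x00
body[3] mov  r4, r3 -> r4=0xc0
body[4] add  r0, r2, r0 -> r0=0x5a
body[5] add  r5, r3, r5 -> r5=0x81
body[6] xor  r4, r6, r2 -> r4=0xb1
body[7] sub  r6, r6, #24 -> r6=0x50
epilogue: pop r4=0x30, sp=0x98
prologue pushed ['r4'] at ['0x97']

MEM = 0x30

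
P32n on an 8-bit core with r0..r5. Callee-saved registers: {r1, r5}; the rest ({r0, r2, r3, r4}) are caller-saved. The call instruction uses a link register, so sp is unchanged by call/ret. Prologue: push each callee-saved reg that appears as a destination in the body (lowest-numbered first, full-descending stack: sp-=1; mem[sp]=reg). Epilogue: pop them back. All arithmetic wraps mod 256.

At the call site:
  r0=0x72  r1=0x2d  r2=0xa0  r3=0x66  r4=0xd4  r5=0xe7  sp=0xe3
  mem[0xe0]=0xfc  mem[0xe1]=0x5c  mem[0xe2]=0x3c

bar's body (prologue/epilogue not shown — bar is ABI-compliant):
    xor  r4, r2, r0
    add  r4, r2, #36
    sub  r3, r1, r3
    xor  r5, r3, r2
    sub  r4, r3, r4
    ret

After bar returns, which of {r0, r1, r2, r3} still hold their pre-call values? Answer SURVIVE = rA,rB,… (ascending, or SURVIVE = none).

prologue: push r5 → mem[0xe2]=0xe7, sp=0xe2
body[0] xor  r4, r2, r0 → r4=0xd2
body[1] add  r4, r2, #36 → r4=0xc4
body[2] sub  r3, r1, r3 → r3=0xc7
body[3] xor  r5, r3, r2 → r5=0x67
body[4] sub  r4, r3, r4 → r4=0x03
epilogue: pop r5=0xe7, sp=0xe3
r0: caller-saved, written=False
r1: callee-saved, written=False
r2: caller-saved, written=False
r3: caller-saved, written=True

SURVIVE = r0,r1,r2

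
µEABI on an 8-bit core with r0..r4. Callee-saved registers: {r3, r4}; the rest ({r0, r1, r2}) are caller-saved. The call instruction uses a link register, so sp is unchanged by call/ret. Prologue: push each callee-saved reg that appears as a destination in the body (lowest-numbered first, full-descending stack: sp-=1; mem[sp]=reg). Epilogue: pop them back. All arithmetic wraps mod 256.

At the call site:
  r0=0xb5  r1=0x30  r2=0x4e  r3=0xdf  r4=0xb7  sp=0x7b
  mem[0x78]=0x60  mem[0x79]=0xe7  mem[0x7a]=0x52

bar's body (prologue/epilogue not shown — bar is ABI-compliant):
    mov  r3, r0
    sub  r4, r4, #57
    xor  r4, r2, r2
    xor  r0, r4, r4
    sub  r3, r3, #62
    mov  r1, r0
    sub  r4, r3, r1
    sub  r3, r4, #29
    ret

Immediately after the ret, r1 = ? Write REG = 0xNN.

prologue: push r3 → mem[0x7a]=0xdf, sp=0x7a
prologue: push r4 → mem[0x79]=0xb7, sp=0x79
body[0] mov  r3, r0 → r3=0xb5
body[1] sub  r4, r4, #57 → r4=0x7e
body[2] xor  r4, r2, r2 → r4=0x00
body[3] xor  r0, r4, r4 → r0=0x00
body[4] sub  r3, r3, #62 → r3=0x77
body[5] mov  r1, r0 → r1=0x00
body[6] sub  r4, r3, r1 → r4=0x77
body[7] sub  r3, r4, #29 → r3=0x5a
epilogue: pop r4=0xb7, sp=0x7a
epilogue: pop r3=0xdf, sp=0x7b
r1 is caller-saved → body value

REG = 0x00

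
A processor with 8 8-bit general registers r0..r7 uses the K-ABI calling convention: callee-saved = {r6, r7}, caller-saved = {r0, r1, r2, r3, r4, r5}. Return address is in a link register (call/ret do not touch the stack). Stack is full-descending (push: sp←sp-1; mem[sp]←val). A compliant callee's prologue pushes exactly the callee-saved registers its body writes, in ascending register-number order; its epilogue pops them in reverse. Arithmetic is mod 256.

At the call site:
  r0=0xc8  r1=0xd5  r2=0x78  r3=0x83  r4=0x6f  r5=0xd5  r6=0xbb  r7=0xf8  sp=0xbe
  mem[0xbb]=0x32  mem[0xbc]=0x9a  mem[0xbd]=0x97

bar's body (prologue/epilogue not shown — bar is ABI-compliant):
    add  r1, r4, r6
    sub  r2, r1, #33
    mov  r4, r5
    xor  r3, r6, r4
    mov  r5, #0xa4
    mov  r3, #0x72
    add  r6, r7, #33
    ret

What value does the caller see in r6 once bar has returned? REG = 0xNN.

REG = 0xbb

prologue: push r6 → mem[0xbd]=0xbb, sp=0xbd
body[0] add  r1, r4, r6 → r1=0x2a
body[1] sub  r2, r1, #33 → r2=0x09
body[2] mov  r4, r5 → r4=0xd5
body[3] xor  r3, r6, r4 → r3=0x6e
body[4] mov  r5, #0xa4 → r5=0xa4
body[5] mov  r3, #0x72 → r3=0x72
body[6] add  r6, r7, #33 → r6=0x19
epilogue: pop r6=0xbb, sp=0xbe
r6 is callee-saved → restored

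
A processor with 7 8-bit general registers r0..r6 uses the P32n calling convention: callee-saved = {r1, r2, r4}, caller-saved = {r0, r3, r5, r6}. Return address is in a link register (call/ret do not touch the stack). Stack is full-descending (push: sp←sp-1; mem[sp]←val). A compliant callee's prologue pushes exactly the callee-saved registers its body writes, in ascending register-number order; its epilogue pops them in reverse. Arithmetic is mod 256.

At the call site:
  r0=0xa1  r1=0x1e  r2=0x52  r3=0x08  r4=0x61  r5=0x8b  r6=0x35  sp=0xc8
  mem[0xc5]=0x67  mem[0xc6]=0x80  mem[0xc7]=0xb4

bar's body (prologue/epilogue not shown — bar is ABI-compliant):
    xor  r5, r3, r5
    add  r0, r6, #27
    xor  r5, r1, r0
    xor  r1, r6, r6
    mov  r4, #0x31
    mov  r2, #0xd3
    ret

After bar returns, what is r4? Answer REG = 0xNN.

prologue: push r1 -> mem[0xc7]=0x1e, sp=0xc7
prologue: push r2 -> mem[0xc6]=0x52, sp=0xc6
prologue: push r4 -> mem[0xc5]=0x61, sp=0xc5
body[0] xor  r5, r3, r5 -> r5=0x83
body[1] add  r0, r6, #27 -> r0=0x50
body[2] xor  r5, r1, r0 -> r5=0x4e
body[3] xor  r1, r6, r6 -> r1=0x00
body[4] mov  r4, #0x31 -> r4=0x31
body[5] mov  r2, #0xd3 -> r2=0xd3
epilogue: pop r4=0x61, sp=0xc6
epilogue: pop r2=0x52, sp=0xc7
epilogue: pop r1=0x1e, sp=0xc8
r4 is callee-saved -> restored

REG = 0x61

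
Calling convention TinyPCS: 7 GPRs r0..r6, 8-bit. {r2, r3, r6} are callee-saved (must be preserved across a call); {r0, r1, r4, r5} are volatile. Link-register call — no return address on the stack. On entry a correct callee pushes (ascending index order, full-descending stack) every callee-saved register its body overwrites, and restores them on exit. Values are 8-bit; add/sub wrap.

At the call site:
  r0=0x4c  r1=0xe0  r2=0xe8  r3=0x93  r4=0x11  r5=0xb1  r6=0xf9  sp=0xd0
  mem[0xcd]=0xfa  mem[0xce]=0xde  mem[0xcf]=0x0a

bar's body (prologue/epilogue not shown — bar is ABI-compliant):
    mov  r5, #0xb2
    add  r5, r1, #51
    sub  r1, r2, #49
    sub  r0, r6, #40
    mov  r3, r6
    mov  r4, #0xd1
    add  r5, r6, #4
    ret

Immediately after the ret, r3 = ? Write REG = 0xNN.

prologue: push r3 -> mem[0xcf]=0x93, sp=0xcf
body[0] mov  r5, #0xb2 -> r5=0xb2
body[1] add  r5, r1, #51 -> r5=0x13
body[2] sub  r1, r2, #49 -> r1=0xb7
body[3] sub  r0, r6, #40 -> r0=0xd1
body[4] mov  r3, r6 -> r3=0xf9
body[5] mov  r4, #0xd1 -> r4=0xd1
body[6] add  r5, r6, #4 -> r5=0xfd
epilogue: pop r3=0x93, sp=0xd0
r3 is callee-saved -> restored

REG = 0x93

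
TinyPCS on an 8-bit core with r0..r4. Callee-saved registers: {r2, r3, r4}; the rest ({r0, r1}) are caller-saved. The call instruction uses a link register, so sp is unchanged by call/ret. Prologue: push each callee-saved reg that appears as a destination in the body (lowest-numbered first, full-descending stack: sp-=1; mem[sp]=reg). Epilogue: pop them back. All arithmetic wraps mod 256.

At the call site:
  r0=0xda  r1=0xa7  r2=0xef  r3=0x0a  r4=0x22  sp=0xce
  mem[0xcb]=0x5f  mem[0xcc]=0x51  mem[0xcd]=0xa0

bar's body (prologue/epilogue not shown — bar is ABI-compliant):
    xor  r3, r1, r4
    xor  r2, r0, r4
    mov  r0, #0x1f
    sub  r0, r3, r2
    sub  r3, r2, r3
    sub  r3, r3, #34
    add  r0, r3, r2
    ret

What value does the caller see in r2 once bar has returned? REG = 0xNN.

REG = 0xef

prologue: push r2 → mem[0xcd]=0xef, sp=0xcd
prologue: push r3 → mem[0xcc]=0x0a, sp=0xcc
body[0] xor  r3, r1, r4 → r3=0x85
body[1] xor  r2, r0, r4 → r2=0xf8
body[2] mov  r0, #0x1f → r0=0x1f
body[3] sub  r0, r3, r2 → r0=0x8d
body[4] sub  r3, r2, r3 → r3=0x73
body[5] sub  r3, r3, #34 → r3=0x51
body[6] add  r0, r3, r2 → r0=0x49
epilogue: pop r3=0x0a, sp=0xcd
epilogue: pop r2=0xef, sp=0xce
r2 is callee-saved → restored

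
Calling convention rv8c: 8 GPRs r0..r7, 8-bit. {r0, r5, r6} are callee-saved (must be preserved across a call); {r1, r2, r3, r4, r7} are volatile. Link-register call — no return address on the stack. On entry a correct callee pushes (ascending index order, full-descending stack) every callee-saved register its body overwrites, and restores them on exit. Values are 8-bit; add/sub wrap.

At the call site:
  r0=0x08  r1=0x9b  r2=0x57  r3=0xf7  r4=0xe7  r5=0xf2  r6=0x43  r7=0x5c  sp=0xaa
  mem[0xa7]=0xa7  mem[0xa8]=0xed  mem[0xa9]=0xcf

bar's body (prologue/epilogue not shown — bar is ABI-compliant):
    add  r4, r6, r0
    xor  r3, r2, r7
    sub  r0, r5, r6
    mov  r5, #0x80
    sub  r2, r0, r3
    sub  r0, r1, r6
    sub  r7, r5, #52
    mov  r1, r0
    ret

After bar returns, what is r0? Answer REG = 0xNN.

prologue: push r0 -> mem[0xa9]=0x08, sp=0xa9
prologue: push r5 -> mem[0xa8]=0xf2, sp=0xa8
body[0] add  r4, r6, r0 -> r4=0x4b
body[1] xor  r3, r2, r7 -> r3=0x0b
body[2] sub  r0, r5, r6 -> r0=0xaf
body[3] mov  r5, #0x80 -> r5=0x80
body[4] sub  r2, r0, r3 -> r2=0xa4
body[5] sub  r0, r1, r6 -> r0=0x58
body[6] sub  r7, r5, #52 -> r7=0x4c
body[7] mov  r1, r0 -> r1=0x58
epilogue: pop r5=0xf2, sp=0xa9
epilogue: pop r0=0x08, sp=0xaa
r0 is callee-saved -> restored

REG = 0x08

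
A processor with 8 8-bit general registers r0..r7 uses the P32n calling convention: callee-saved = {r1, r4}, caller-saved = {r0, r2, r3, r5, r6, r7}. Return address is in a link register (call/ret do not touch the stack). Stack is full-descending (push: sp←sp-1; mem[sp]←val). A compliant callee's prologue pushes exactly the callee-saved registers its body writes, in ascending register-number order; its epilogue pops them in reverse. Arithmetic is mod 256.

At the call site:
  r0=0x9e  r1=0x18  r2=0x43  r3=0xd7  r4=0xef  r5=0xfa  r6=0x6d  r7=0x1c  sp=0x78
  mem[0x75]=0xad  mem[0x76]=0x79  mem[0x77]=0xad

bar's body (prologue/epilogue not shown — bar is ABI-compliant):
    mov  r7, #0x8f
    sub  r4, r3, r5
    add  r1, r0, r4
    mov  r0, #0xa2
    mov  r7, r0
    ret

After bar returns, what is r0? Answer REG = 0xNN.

prologue: push r1 -> mem[0x77]=0x18, sp=0x77
prologue: push r4 -> mem[0x76]=0xef, sp=0x76
body[0] mov  r7, #0x8f -> r7=0x8f
body[1] sub  r4, r3, r5 -> r4=0xdd
body[2] add  r1, r0, r4 -> r1=0x7b
body[3] mov  r0, #0xa2 -> r0=0xa2
body[4] mov  r7, r0 -> r7=0xa2
epilogue: pop r4=0xef, sp=0x77
epilogue: pop r1=0x18, sp=0x78
r0 is caller-saved -> body value

REG = 0xa2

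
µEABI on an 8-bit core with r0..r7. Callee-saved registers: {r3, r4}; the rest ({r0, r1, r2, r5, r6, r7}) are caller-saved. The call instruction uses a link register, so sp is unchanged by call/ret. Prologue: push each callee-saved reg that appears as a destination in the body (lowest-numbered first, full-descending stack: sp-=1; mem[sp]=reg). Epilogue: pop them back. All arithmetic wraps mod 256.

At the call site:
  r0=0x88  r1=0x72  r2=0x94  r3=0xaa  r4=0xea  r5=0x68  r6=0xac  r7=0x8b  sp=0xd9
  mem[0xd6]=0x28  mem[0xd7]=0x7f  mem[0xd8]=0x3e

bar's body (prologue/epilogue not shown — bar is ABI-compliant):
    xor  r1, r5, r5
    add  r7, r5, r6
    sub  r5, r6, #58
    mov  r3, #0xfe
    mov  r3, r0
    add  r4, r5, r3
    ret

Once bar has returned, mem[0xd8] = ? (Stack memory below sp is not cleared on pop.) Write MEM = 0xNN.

MEM = 0xaa

prologue: push r3 -> mem[0xd8]=0xaa, sp=0xd8
prologue: push r4 -> mem[0xd7]=0xea, sp=0xd7
body[0] xor  r1, r5, r5 -> r1=0x00
body[1] add  r7, r5, r6 -> r7=0x14
body[2] sub  r5, r6, #58 -> r5=0x72
body[3] mov  r3, #0xfe -> r3=0xfe
body[4] mov  r3, r0 -> r3=0x88
body[5] add  r4, r5, r3 -> r4=0xfa
epilogue: pop r4=0xea, sp=0xd8
epilogue: pop r3=0xaa, sp=0xd9
prologue pushed ['r3', 'r4'] at ['0xd8', '0xd7']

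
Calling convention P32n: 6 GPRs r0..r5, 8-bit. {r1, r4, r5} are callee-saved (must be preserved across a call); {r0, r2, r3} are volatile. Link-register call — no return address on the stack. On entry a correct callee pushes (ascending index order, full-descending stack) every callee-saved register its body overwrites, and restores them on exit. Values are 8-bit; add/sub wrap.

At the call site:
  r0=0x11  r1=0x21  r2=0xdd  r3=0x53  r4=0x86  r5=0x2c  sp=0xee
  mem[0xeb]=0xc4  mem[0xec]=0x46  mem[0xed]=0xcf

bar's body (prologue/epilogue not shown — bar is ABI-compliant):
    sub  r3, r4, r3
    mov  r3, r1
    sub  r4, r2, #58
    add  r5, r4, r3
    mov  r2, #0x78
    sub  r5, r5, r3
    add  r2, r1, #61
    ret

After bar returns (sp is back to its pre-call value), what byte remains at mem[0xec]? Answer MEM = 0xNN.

MEM = 0x2c

prologue: push r4 → mem[0xed]=0x86, sp=0xed
prologue: push r5 → mem[0xec]=0x2c, sp=0xec
body[0] sub  r3, r4, r3 → r3=0x33
body[1] mov  r3, r1 → r3=0x21
body[2] sub  r4, r2, #58 → r4=0xa3
body[3] add  r5, r4, r3 → r5=0xc4
body[4] mov  r2, #0x78 → r2=0x78
body[5] sub  r5, r5, r3 → r5=0xa3
body[6] add  r2, r1, #61 → r2=0x5e
epilogue: pop r5=0x2c, sp=0xed
epilogue: pop r4=0x86, sp=0xee
prologue pushed ['r4', 'r5'] at ['0xed', '0xec']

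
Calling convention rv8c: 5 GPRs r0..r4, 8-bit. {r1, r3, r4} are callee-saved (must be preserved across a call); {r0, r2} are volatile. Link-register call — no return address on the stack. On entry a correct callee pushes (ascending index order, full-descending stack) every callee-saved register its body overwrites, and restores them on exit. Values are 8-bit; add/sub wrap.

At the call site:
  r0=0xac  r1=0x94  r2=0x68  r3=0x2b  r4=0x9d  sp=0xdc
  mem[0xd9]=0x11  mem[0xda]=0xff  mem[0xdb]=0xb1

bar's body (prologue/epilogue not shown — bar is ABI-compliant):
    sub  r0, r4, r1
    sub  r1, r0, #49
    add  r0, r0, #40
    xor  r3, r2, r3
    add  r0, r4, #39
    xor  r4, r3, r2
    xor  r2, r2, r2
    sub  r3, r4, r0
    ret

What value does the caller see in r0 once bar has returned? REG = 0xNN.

REG = 0xc4

prologue: push r1 -> mem[0xdb]=0x94, sp=0xdb
prologue: push r3 -> mem[0xda]=0x2b, sp=0xda
prologue: push r4 -> mem[0xd9]=0x9d, sp=0xd9
body[0] sub  r0, r4, r1 -> r0=0x09
body[1] sub  r1, r0, #49 -> r1=0xd8
body[2] add  r0, r0, #40 -> r0=0x31
body[3] xor  r3, r2, r3 -> r3=0x43
body[4] add  r0, r4, #39 -> r0=0xc4
body[5] xor  r4, r3, r2 -> r4=0x2b
body[6] xor  r2, r2, r2 -> r2=0x00
body[7] sub  r3, r4, r0 -> r3=0x67
epilogue: pop r4=0x9d, sp=0xda
epilogue: pop r3=0x2b, sp=0xdb
epilogue: pop r1=0x94, sp=0xdc
r0 is caller-saved -> body value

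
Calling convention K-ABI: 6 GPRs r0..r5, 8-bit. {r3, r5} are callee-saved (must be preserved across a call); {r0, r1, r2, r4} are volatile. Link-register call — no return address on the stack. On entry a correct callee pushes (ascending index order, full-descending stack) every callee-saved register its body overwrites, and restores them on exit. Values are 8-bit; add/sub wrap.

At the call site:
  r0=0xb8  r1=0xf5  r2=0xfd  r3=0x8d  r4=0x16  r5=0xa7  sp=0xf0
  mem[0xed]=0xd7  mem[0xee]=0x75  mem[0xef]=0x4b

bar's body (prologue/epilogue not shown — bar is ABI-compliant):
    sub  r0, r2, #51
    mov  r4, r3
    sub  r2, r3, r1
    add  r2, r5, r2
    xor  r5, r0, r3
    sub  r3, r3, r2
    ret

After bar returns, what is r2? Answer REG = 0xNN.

REG = 0x3f

prologue: push r3 -> mem[0xef]=0x8d, sp=0xef
prologue: push r5 -> mem[0xee]=0xa7, sp=0xee
body[0] sub  r0, r2, #51 -> r0=0xca
body[1] mov  r4, r3 -> r4=0x8d
body[2] sub  r2, r3, r1 -> r2=0x98
body[3] add  r2, r5, r2 -> r2=0x3f
body[4] xor  r5, r0, r3 -> r5=0x47
body[5] sub  r3, r3, r2 -> r3=0x4e
epilogue: pop r5=0xa7, sp=0xef
epilogue: pop r3=0x8d, sp=0xf0
r2 is caller-saved -> body value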